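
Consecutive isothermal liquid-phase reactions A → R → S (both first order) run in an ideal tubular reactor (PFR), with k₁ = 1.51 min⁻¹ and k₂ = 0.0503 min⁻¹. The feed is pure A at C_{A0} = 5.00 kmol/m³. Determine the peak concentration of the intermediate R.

For a first-order series the maximum intermediate yield is C_{R,max}/C_{A0} = (k₁/k₂)^[k₂/(k₂−k₁)].
= (1.51/0.0503)^(0.0503/(0.0503−1.51)) = (30.02)^(-0.03446) = 0.8894.
C_{R,max} = 0.8894×5.00 = 4.45 kmol/m³.

4.45 kmol/m³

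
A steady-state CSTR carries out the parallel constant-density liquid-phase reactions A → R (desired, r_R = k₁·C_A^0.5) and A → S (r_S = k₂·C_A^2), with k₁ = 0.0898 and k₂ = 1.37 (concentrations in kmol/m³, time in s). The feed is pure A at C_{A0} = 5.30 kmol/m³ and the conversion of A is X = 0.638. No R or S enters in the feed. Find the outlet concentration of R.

Exit C_A = C_{A0}(1−X) = 5.30×0.362 = 1.919 kmol/m³.
A CSTR operates uniformly at the exit composition, giving r_R = 0.1244 and r_S = 5.043 (each k·C_A^n at C_A = 1.919).
Fraction of consumed A going to R: r_R/(r_R+r_S) = 0.02407.
C_R = 0.02407·C_{A0}·X = 0.02407×5.30×0.638 = 0.0814 kmol/m³.

0.0814 kmol/m³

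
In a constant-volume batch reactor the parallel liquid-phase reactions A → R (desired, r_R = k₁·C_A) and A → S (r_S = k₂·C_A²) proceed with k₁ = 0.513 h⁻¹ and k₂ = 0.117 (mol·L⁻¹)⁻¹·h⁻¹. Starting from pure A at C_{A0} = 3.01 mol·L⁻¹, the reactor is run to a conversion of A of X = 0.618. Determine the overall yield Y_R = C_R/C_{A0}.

C_A = C_{A0}(1−X) = 1.150 mol·L⁻¹.
Along a PFR/batch, dC_R/dC_A = −r_R/(r_R+r_S) = −k₁/(k₁+k₂·C_A).
Integrating from C_{A0} to C_A: C_R = (0.513/0.117)·ln[(0.513+0.117·3.01)/(0.513+0.117·1.15)] = 4.385·ln(0.8652/0.6475) = 1.270 mol·L⁻¹.
Y_R = C_R/C_{A0} = 1.270/3.01 = 0.422.

0.422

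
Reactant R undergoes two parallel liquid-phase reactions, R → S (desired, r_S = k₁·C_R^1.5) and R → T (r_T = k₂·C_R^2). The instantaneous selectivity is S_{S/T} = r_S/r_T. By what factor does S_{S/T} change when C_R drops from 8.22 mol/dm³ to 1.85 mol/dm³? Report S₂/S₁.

2.11

S_{S/T} = (k₁/k₂)·C_R^-0.5, so S₂/S₁ = (C_{R,2}/C_{R,1})^-0.5.
= (1.85/8.22)^(-0.5) = (0.2251)^(-0.5) = 2.11.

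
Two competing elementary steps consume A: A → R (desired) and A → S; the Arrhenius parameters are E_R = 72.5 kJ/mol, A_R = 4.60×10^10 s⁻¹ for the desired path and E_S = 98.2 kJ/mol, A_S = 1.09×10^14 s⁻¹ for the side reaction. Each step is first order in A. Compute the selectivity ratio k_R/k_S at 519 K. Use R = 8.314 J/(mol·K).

k_R/k_S = (A_R/A_S)·exp[−(E_R−E_S)/(RT)] = (A_R/A_S)·exp[(E_S−E_R)/(RT)].
(E_S−E_R)/(RT) = (98.2−72.5)×10³/(8.314×519) = 25700/4315 = 5.956.
k_R/k_S = (4.60×10^10/1.09×10^14)·exp(5.956) = 4.220×10^-4 × 386.1 = 0.163.
Since E_R < E_S, lowering the temperature improves selectivity toward R.

0.163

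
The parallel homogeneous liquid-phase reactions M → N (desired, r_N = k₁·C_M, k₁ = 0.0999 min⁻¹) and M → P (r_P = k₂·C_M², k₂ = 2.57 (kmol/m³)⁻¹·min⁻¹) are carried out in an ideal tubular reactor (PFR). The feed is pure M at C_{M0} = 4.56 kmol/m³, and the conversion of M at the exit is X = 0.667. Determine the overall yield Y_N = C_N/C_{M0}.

C_M = C_{M0}(1−X) = 1.518 kmol/m³.
Along a PFR/batch, dC_N/dC_M = −r_N/(r_N+r_P) = −k₁/(k₁+k₂·C_M).
Integrating from C_{M0} to C_M: C_N = (0.0999/2.57)·ln[(0.0999+2.57·4.56)/(0.0999+2.57·1.52)] = 0.03887·ln(11.82/4.002) = 0.04209 kmol/m³.
Y_N = C_N/C_{M0} = 0.04209/4.56 = 0.00923.

0.00923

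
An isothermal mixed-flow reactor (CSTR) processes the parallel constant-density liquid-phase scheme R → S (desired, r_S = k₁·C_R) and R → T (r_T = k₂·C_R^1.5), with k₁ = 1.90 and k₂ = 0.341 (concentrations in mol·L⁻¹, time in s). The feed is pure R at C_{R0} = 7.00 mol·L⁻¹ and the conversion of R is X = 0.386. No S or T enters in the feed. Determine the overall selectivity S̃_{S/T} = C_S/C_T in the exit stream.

Exit C_R = C_{R0}(1−X) = 7.00×0.614 = 4.298 mol·L⁻¹.
In a CSTR the entire volume is at exit conditions, so r_S = 1.90×4.298 = 8.166 and r_T = 0.341×4.298^1.5 = 3.038.
Overall selectivity = C_S/C_T = r_Sτ/(r_Tτ) = r_S/r_T = 2.69.

2.69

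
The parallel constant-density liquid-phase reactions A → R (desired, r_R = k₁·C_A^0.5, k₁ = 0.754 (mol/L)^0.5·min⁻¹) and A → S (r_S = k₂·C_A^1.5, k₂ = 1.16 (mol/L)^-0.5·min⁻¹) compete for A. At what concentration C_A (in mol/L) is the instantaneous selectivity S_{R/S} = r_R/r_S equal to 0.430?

S_{R/S} = (k₁/k₂)·C_A⁻¹ ⇒ C_A = (S·k₂/k₁)^(-1).
= (0.430×1.16/0.754)^(-1) = (0.6615)^(-1) = 1.51 mol/L.

1.51 mol/L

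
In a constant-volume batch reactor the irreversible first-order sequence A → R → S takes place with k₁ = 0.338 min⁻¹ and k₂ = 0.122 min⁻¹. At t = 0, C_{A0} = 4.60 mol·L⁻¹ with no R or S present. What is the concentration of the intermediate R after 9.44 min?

1.98 mol·L⁻¹

For first-order series with pure A initially, C_R(t) = k₁C_{A0}/(k₂−k₁)·(e^(−k₁t) − e^(−k₂t)).
e^(−k₁t) = e^(−0.338×9.44) = e^(−3.191) = 0.04114; e^(−k₂t) = e^(−1.152) = 0.3161.
C_R = 0.338×4.60/(0.122−0.338) × (0.04114−0.3161) = (-7.198)×(-0.2750) = 1.979 mol·L⁻¹.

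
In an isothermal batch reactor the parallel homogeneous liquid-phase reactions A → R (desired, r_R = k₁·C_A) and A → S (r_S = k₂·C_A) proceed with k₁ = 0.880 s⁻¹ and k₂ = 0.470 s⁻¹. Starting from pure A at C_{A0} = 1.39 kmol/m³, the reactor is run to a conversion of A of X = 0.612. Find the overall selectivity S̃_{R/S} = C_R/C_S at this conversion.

C_A = C_{A0}(1−X) = 0.5393 kmol/m³.
Both paths are first order in A, so the instantaneous fraction to R is constant: dC_R/d(−C_A) = k₁/(k₁+k₂) = 0.6519.
C_R = 0.6519·(C_{A0}−C_A) = 0.6519×0.8507 = 0.555 kmol/m³.
C_S = (C_{A0}−C_A)−C_R = 0.2962 kmol/m³; S̃_{R/S} = 0.5545/0.2962 = 1.87.

1.87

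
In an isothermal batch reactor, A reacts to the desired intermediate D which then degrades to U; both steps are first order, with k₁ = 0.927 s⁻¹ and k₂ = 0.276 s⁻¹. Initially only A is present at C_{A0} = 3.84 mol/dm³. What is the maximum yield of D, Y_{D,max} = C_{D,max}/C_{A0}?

0.598

At the optimum, C_{D,max}/C_{A0} = (k₁/k₂)^[k₂/(k₂−k₁)].
= (0.927/0.276)^(0.276/(0.276−0.927)) = (3.359)^(-0.4240) = 0.5983.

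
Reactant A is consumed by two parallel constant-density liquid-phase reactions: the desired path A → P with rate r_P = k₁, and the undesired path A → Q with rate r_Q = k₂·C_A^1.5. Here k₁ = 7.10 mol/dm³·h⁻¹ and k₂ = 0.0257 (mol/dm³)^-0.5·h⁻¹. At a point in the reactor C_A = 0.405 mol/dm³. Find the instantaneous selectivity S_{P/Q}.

1072

S_{P/Q} = r_P/r_Q = (k₁)/(k₂·C_A^1.5) = (k₁/k₂)·C_A^-1.5.
= (7.10) / (0.0257×0.4050^1.5) = 7.100/0.006624 = 1072.
The undesired path is higher order in A, so low C_A (CSTR or dilute feed) favours P.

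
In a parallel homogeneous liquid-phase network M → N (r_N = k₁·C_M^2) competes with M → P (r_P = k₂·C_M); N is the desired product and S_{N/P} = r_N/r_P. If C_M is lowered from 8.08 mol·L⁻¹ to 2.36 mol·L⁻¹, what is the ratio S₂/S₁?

S_{N/P} = (k₁/k₂)·C_M, so S₂/S₁ = (C_{M,2}/C_{M,1}).
= 2.36/8.08 = 0.292.

0.292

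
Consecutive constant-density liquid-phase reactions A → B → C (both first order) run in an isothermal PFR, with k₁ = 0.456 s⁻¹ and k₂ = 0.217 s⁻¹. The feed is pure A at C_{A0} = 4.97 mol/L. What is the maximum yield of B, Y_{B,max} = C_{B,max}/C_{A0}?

0.510

For a first-order series the maximum intermediate yield is C_{B,max}/C_{A0} = (k₁/k₂)^[k₂/(k₂−k₁)].
= (0.456/0.217)^(0.217/(0.217−0.456)) = (2.101)^(-0.9079) = 0.5095.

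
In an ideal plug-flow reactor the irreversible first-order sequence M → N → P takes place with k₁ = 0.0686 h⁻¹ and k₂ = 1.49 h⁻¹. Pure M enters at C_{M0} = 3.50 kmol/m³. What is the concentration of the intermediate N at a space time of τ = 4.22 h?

0.126 kmol/m³

Solving the coupled first-order balances gives C_N(τ) = [k₁/(k₂−k₁)]·C_{M0}·(e^(−k₁τ) − e^(−k₂τ)).
e^(−k₁τ) = e^(−0.0686×4.22) = e^(−0.2895) = 0.7486; e^(−k₂τ) = e^(−6.288) = 0.001859.
C_N = 0.0686×3.50/(1.49−0.0686) × (0.7486−0.001859) = 0.1689×0.7468 = 0.1261 kmol/m³.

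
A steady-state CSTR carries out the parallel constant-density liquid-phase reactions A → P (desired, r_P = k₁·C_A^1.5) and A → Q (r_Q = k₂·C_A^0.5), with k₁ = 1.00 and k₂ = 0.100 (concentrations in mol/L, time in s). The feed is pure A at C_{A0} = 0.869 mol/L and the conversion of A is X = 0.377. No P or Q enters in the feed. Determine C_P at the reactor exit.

0.277 mol/L

Exit C_A = C_{A0}(1−X) = 0.869×0.623 = 0.5414 mol/L.
In a CSTR the entire volume is at exit conditions, so r_P = 1.00×0.5414^1.5 = 0.3983 and r_Q = 0.100×0.5414^0.5 = 0.07358.
Fraction of consumed A going to P: r_P/(r_P+r_Q) = 0.8441.
C_P = 0.8441·C_{A0}·X = 0.8441×0.869×0.377 = 0.277 mol/L.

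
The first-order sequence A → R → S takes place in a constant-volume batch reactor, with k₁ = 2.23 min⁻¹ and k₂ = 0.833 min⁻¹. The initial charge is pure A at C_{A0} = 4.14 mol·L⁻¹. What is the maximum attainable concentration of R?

For a first-order series the maximum intermediate yield is C_{R,max}/C_{A0} = (k₁/k₂)^[k₂/(k₂−k₁)].
= (2.23/0.833)^(0.833/(0.833−2.23)) = (2.677)^(-0.5963) = 0.5559.
C_{R,max} = 0.5559×4.14 = 2.30 mol·L⁻¹.

2.30 mol·L⁻¹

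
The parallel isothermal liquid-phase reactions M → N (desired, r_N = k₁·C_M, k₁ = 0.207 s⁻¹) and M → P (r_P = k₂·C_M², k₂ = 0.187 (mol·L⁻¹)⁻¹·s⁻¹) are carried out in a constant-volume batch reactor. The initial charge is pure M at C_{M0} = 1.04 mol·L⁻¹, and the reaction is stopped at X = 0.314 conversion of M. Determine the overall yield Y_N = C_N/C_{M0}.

C_M = C_{M0}(1−X) = 0.7134 mol·L⁻¹.
Along a PFR/batch, dC_N/dC_M = −r_N/(r_N+r_P) = −k₁/(k₁+k₂·C_M).
Integrating from C_{M0} to C_M: C_N = (0.207/0.187)·ln[(0.207+0.187·1.04)/(0.207+0.187·0.713)] = 1.107·ln(0.4015/0.3404) = 0.1826 mol·L⁻¹.
Y_N = C_N/C_{M0} = 0.1826/1.04 = 0.176.

0.176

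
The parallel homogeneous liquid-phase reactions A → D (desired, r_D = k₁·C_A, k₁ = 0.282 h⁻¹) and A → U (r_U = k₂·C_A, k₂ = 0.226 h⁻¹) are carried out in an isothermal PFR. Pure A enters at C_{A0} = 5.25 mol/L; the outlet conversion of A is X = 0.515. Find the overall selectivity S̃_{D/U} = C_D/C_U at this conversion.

1.25

C_A = C_{A0}(1−X) = 2.546 mol/L.
Both paths are first order in A, so the instantaneous fraction to D is constant: dC_D/d(−C_A) = k₁/(k₁+k₂) = 0.5551.
C_D = 0.5551·(C_{A0}−C_A) = 0.5551×2.704 = 1.50 mol/L.
C_U = (C_{A0}−C_A)−C_D = 1.203 mol/L; S̃_{D/U} = 1.501/1.203 = 1.25.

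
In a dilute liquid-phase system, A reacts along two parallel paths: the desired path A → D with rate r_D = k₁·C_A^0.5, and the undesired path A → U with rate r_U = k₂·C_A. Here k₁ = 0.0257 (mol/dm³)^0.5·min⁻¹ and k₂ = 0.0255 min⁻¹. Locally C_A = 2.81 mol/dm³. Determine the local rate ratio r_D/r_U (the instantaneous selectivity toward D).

0.601

S_{D/U} = r_D/r_U = (k₁·C_A^0.5)/(k₂·C_A) = (k₁/k₂)·C_A^-0.5.
= (0.0257×2.810^0.5) / (0.0255×2.810) = 0.04308/0.07165 = 0.601.
The undesired path is higher order in A, so low C_A (CSTR or dilute feed) favours D.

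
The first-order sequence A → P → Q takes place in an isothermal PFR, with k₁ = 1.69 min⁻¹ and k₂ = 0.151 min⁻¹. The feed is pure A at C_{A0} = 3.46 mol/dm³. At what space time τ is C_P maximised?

The intermediate peaks when r₁ = r₂, i.e. k₁e^(−k₁τ) = k₂e^(−k₂τ), giving τ_opt = ln(k₂/k₁)/(k₂−k₁).
= ln(0.151/1.69)/(0.151−1.69) = ln(0.08935)/-1.539 = -2.415/-1.539 = 1.57 min.

1.57 min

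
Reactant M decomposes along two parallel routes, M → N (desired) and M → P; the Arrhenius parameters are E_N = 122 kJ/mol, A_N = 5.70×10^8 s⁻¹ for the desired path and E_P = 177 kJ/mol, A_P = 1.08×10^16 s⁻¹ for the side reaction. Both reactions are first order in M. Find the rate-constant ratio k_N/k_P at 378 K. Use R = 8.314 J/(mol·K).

With equal orders, S_{N/P} = k_N/k_P = (A_N/A_P)·exp[(E_P−E_N)/(RT)].
(E_P−E_N)/(RT) = (177−122)×10³/(8.314×378) = 55000/3143 = 17.50.
k_N/k_P = (5.70×10^8/1.08×10^16)·exp(17.50) = 5.278×10^-8 × 3.986×10^7 = 2.10.
Since E_N < E_P, lowering the temperature improves selectivity toward N.

2.10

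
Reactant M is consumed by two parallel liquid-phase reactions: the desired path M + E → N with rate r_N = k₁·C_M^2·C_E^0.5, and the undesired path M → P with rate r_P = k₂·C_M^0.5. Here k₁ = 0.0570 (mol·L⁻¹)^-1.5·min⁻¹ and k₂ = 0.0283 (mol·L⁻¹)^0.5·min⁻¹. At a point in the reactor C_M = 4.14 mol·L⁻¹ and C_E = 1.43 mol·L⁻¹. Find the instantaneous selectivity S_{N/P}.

20.3

S_{N/P} = r_N/r_P = (k₁·C_M^2·C_E^0.5)/(k₂·C_M^0.5) = (k₁/k₂)·C_M^1.5·C_E^0.5.
= (0.0570×4.140^2×1.430^0.5) / (0.0283×4.140^0.5) = 1.168/0.05758 = 20.3.
Since the desired path is higher order in M, keeping C_M high (PFR or concentrated feed) favours N.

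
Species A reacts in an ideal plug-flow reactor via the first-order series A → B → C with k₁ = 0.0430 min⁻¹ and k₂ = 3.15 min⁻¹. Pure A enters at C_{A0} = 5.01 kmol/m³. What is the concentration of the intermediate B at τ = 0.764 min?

For first-order series with pure A initially, C_B(τ) = k₁C_{A0}/(k₂−k₁)·(e^(−k₁τ) − e^(−k₂τ)).
e^(−k₁τ) = e^(−0.0430×0.764) = e^(−0.03285) = 0.9677; e^(−k₂τ) = e^(−2.407) = 0.09012.
C_B = 0.0430×5.01/(3.15−0.0430) × (0.9677−0.09012) = 0.06934×0.8776 = 0.06085 kmol/m³.

0.0608 kmol/m³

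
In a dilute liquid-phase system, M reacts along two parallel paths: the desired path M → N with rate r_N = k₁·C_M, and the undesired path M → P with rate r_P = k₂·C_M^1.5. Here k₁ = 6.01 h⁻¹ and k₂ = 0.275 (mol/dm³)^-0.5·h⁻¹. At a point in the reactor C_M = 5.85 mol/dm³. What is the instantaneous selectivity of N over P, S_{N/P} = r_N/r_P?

9.04

S_{N/P} = r_N/r_P = (k₁·C_M)/(k₂·C_M^1.5) = (k₁/k₂)·C_M^-0.5.
= (6.01×5.850) / (0.275×5.850^1.5) = 35.16/3.891 = 9.04.
The undesired path is higher order in M, so low C_M (CSTR or dilute feed) favours N.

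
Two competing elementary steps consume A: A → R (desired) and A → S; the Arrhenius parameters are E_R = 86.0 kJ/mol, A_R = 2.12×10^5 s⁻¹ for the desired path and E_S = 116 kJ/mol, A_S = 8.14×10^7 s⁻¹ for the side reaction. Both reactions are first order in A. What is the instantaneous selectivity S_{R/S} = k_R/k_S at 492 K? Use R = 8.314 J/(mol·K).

Since both paths have the same order in A, the concentration cancels and S_{R/S} = k_R/k_S = (A_R/A_S)·exp[(E_S−E_R)/(RT)].
(E_S−E_R)/(RT) = (116−86.0)×10³/(8.314×492) = 30000/4090 = 7.334.
k_R/k_S = (2.12×10^5/8.14×10^7)·exp(7.334) = 0.002604 × 1532 = 3.99.

3.99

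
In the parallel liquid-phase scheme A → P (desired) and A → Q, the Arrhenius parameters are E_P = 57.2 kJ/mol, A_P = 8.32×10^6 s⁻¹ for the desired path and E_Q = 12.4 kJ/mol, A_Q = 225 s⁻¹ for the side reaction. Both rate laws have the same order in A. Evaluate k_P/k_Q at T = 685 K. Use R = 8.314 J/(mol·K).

14.2

With equal orders, S_{P/Q} = k_P/k_Q = (A_P/A_Q)·exp[(E_Q−E_P)/(RT)].
(E_Q−E_P)/(RT) = (12.4−57.2)×10³/(8.314×685) = -44800/5695 = -7.866.
k_P/k_Q = (8.32×10^6/225)·exp(-7.866) = 36978 × 3.834×10^-4 = 14.2.
Since E_P > E_Q, raising the temperature improves selectivity toward P.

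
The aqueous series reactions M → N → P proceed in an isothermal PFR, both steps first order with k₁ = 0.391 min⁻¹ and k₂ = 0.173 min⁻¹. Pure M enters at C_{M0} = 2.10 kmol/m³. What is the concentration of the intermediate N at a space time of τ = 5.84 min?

The intermediate concentration in a first-order A→B→C sequence is C_N = k₁C_{M0}(e^(−k₁τ) − e^(−k₂τ))/(k₂−k₁).
e^(−k₁τ) = e^(−0.391×5.84) = e^(−2.283) = 0.1019; e^(−k₂τ) = e^(−1.010) = 0.3641.
C_N = 0.391×2.10/(0.173−0.391) × (0.1019−0.3641) = (-3.767)×(-0.2622) = 0.9875 kmol/m³.

0.987 kmol/m³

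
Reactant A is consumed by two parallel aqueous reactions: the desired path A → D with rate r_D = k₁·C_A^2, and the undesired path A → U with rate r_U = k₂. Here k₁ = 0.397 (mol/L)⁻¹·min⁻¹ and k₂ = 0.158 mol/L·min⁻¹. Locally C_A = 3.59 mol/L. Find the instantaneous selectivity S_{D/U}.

32.4

S_{D/U} = r_D/r_U = (k₁·C_A^2)/(k₂) = (k₁/k₂)·C_A^2.
= (0.397×3.590^2) / (0.158) = 5.117/0.1580 = 32.4.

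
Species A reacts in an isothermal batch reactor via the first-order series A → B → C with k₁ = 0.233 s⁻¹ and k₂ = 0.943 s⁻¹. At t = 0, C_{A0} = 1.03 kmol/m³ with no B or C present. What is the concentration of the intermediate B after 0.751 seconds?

For first-order series with pure A initially, C_B(t) = k₁C_{A0}/(k₂−k₁)·(e^(−k₁t) − e^(−k₂t)).
e^(−k₁t) = e^(−0.233×0.751) = e^(−0.1750) = 0.8395; e^(−k₂t) = e^(−0.7082) = 0.4925.
C_B = 0.233×1.03/(0.943−0.233) × (0.8395−0.4925) = 0.3380×0.3469 = 0.1173 kmol/m³.

0.117 kmol/m³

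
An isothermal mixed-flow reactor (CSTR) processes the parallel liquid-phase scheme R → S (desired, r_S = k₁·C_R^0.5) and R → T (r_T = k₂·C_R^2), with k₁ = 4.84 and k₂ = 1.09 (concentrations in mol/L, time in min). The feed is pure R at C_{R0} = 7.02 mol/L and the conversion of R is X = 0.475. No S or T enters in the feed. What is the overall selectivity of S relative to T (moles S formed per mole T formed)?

0.628

Exit C_R = C_{R0}(1−X) = 7.02×0.525 = 3.685 mol/L.
A CSTR operates uniformly at the exit composition, giving r_S = 9.292 and r_T = 14.81 (each k·C_R^n at C_R = 3.685).
Overall selectivity = C_S/C_T = r_Sτ/(r_Tτ) = r_S/r_T = 0.628.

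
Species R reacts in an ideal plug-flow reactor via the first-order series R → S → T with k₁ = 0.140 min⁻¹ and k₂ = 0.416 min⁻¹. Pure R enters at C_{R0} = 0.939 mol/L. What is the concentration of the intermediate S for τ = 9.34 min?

Solving the coupled first-order balances gives C_S(τ) = [k₁/(k₂−k₁)]·C_{R0}·(e^(−k₁τ) − e^(−k₂τ)).
e^(−k₁τ) = e^(−0.140×9.34) = e^(−1.308) = 0.2705; e^(−k₂τ) = e^(−3.885) = 0.02054.
C_S = 0.140×0.939/(0.416−0.140) × (0.2705−0.02054) = 0.4763×0.2499 = 0.1190 mol/L.

0.119 mol/L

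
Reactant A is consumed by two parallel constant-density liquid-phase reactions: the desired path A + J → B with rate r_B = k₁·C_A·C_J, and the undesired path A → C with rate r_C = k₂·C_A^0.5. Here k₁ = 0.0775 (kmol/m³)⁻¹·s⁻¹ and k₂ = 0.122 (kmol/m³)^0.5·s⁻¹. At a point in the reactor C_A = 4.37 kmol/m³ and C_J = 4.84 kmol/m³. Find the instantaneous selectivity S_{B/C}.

S_{B/C} = r_B/r_C = (k₁·C_A·C_J)/(k₂·C_A^0.5) = (k₁/k₂)·C_A^0.5·C_J.
= (0.0775×4.370×4.840) / (0.122×4.370^0.5) = 1.639/0.2550 = 6.43.
Since the desired path is higher order in A, keeping C_A high (PFR or concentrated feed) favours B.

6.43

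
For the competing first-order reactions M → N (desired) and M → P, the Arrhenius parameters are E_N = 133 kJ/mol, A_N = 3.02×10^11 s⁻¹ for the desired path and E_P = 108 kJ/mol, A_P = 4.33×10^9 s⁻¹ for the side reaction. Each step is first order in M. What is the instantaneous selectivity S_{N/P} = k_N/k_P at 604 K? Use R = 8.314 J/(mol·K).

0.480

With equal orders, S_{N/P} = k_N/k_P = (A_N/A_P)·exp[(E_P−E_N)/(RT)].
(E_P−E_N)/(RT) = (108−133)×10³/(8.314×604) = -25000/5022 = -4.978.
k_N/k_P = (3.02×10^11/4.33×10^9)·exp(-4.978) = 69.75 × 0.006885 = 0.480.
Since E_N > E_P, raising the temperature improves selectivity toward N.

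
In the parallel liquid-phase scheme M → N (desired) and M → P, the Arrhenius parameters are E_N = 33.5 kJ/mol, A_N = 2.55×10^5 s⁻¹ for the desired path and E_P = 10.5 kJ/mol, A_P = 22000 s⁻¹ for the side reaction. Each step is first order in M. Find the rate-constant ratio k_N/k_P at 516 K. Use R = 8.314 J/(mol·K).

0.0544

Since both paths have the same order in M, the concentration cancels and S_{N/P} = k_N/k_P = (A_N/A_P)·exp[(E_P−E_N)/(RT)].
(E_P−E_N)/(RT) = (10.5−33.5)×10³/(8.314×516) = -23000/4290 = -5.361.
k_N/k_P = (2.55×10^5/22000)·exp(-5.361) = 11.59 × 0.004695 = 0.0544.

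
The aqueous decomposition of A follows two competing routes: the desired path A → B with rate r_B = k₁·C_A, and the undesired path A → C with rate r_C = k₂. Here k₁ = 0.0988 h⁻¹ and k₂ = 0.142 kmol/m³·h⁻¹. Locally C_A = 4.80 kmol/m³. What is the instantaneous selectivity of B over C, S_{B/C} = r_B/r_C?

S_{B/C} = r_B/r_C = (k₁·C_A)/(k₂) = (k₁/k₂)·C_A.
= (0.0988×4.800) / (0.142) = 0.4742/0.1420 = 3.34.

3.34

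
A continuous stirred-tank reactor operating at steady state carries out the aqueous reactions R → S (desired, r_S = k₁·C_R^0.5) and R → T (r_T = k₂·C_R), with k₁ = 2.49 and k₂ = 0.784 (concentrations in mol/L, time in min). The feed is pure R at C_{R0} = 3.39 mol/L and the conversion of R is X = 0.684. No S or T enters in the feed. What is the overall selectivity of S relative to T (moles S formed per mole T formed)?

3.07

Exit C_R = C_{R0}(1−X) = 3.39×0.316 = 1.071 mol/L.
A CSTR operates uniformly at the exit composition, giving r_S = 2.577 and r_T = 0.8399 (each k·C_R^n at C_R = 1.071).
Overall selectivity = C_S/C_T = r_Sτ/(r_Tτ) = r_S/r_T = 3.07.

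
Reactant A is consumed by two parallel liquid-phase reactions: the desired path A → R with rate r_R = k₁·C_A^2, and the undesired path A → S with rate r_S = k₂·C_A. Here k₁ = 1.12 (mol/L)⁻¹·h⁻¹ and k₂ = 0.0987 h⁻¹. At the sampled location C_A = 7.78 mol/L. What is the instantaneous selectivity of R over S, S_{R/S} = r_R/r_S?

88.3

S_{R/S} = r_R/r_S = (k₁·C_A^2)/(k₂·C_A) = (k₁/k₂)·C_A.
= (1.12×7.780^2) / (0.0987×7.780) = 67.79/0.7679 = 88.3.
Since the desired path is higher order in A, keeping C_A high (PFR or concentrated feed) favours R.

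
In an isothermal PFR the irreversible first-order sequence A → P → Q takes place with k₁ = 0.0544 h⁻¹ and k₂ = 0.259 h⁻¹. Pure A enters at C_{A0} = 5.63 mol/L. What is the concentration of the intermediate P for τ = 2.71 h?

Solving the coupled first-order balances gives C_P(τ) = [k₁/(k₂−k₁)]·C_{A0}·(e^(−k₁τ) − e^(−k₂τ)).
e^(−k₁τ) = e^(−0.0544×2.71) = e^(−0.1474) = 0.8629; e^(−k₂τ) = e^(−0.7019) = 0.4956.
C_P = 0.0544×5.63/(0.259−0.0544) × (0.8629−0.4956) = 1.497×0.3673 = 0.5498 mol/L.

0.550 mol/L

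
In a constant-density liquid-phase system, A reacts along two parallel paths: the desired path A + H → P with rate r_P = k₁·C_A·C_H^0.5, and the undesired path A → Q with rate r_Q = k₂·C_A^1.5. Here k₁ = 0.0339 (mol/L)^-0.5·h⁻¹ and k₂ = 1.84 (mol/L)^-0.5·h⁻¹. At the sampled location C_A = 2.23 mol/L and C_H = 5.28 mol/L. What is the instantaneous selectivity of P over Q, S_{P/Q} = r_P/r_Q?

S_{P/Q} = r_P/r_Q = (k₁·C_A·C_H^0.5)/(k₂·C_A^1.5) = (k₁/k₂)·C_A^-0.5·C_H^0.5.
= (0.0339×2.230×5.280^0.5) / (1.84×2.230^1.5) = 0.1737/6.127 = 0.0283.
The undesired path is higher order in A, so low C_A (CSTR or dilute feed) favours P.

0.0283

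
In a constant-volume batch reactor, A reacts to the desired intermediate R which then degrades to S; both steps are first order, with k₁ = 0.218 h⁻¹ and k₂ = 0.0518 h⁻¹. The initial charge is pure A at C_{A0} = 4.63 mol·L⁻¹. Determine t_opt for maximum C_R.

Setting dC_R/dt = 0 gives t_opt = ln(k₂/k₁)/(k₂−k₁).
= ln(0.0518/0.218)/(0.0518−0.218) = ln(0.2376)/-0.1662 = -1.437/-0.1662 = 8.65 h.

8.65 h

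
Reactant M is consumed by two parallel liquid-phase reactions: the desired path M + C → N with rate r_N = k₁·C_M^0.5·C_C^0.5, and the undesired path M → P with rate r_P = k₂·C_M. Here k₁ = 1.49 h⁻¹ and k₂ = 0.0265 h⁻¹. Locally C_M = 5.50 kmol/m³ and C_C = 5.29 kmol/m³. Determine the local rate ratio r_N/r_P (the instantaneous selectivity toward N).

S_{N/P} = r_N/r_P = (k₁·C_M^0.5·C_C^0.5)/(k₂·C_M) = (k₁/k₂)·C_M^-0.5·C_C^0.5.
= (1.49×5.500^0.5×5.290^0.5) / (0.0265×5.500) = 8.037/0.1457 = 55.1.

55.1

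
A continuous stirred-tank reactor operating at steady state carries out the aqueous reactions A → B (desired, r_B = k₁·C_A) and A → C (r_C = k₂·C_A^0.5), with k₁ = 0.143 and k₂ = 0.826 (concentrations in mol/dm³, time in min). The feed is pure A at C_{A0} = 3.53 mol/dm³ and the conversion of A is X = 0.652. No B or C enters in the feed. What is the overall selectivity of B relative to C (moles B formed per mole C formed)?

0.192

Exit C_A = C_{A0}(1−X) = 3.53×0.348 = 1.228 mol/dm³.
In a CSTR the entire volume is at exit conditions, so r_B = 0.143×1.228 = 0.1757 and r_C = 0.826×1.228^0.5 = 0.9155.
Overall selectivity = C_B/C_C = r_Bτ/(r_Cτ) = r_B/r_C = 0.192.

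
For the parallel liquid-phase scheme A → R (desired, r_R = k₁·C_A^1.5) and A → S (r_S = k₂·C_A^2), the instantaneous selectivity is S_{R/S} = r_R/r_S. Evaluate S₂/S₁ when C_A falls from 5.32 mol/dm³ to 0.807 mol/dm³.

S_{R/S} = (k₁/k₂)·C_A^-0.5, so S₂/S₁ = (C_{A,2}/C_{A,1})^-0.5.
= (0.807/5.32)^(-0.5) = (0.1517)^(-0.5) = 2.57.

2.57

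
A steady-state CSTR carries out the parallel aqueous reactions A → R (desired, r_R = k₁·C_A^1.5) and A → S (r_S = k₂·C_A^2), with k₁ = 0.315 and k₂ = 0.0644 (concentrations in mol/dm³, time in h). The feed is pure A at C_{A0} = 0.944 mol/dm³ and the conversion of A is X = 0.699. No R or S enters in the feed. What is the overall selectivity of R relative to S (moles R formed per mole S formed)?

9.18

Exit C_A = C_{A0}(1−X) = 0.944×0.301 = 0.2841 mol/dm³.
In a CSTR the entire volume is at exit conditions, so r_R = 0.315×0.2841^1.5 = 0.04771 and r_S = 0.0644×0.2841^2 = 0.005200.
Overall selectivity = C_R/C_S = r_Rτ/(r_Sτ) = r_R/r_S = 9.18.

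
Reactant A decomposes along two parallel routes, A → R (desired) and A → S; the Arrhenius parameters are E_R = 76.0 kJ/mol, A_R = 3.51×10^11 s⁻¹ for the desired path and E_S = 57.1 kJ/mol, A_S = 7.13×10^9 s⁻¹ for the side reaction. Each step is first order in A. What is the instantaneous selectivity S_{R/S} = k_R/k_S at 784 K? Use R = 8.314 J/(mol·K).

2.71

k_R/k_S = (A_R/A_S)·exp[−(E_R−E_S)/(RT)] = (A_R/A_S)·exp[(E_S−E_R)/(RT)].
(E_S−E_R)/(RT) = (57.1−76.0)×10³/(8.314×784) = -18900/6518 = -2.900.
k_R/k_S = (3.51×10^11/7.13×10^9)·exp(-2.900) = 49.23 × 0.05505 = 2.71.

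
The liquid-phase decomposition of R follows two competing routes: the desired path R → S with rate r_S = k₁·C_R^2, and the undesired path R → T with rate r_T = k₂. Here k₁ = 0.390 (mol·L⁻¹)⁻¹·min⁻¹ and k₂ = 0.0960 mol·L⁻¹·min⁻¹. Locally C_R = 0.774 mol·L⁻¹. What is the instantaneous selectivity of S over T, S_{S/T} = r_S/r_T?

S_{S/T} = r_S/r_T = (k₁·C_R^2)/(k₂) = (k₁/k₂)·C_R^2.
= (0.390×0.7740^2) / (0.0960) = 0.2336/0.09600 = 2.43.

2.43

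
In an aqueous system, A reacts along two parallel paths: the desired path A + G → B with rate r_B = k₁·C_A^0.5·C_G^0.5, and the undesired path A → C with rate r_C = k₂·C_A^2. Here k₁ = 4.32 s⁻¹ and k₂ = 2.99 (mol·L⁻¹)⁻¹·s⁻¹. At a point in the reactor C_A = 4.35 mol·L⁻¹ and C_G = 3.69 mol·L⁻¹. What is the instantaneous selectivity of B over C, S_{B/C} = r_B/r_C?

S_{B/C} = r_B/r_C = (k₁·C_A^0.5·C_G^0.5)/(k₂·C_A^2) = (k₁/k₂)·C_A^-1.5·C_G^0.5.
= (4.32×4.350^0.5×3.690^0.5) / (2.99×4.350^2) = 17.31/56.58 = 0.306.

0.306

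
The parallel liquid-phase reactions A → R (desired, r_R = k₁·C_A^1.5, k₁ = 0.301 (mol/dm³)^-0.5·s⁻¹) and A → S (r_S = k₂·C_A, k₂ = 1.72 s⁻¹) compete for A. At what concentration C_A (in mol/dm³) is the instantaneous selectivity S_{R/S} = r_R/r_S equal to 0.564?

S_{R/S} = (k₁/k₂)·C_A^0.5 ⇒ C_A = (S·k₂/k₁)^(2).
= (0.564×1.72/0.301)^(2) = (3.223)^(2) = 10.4 mol/dm³.

10.4 mol/dm³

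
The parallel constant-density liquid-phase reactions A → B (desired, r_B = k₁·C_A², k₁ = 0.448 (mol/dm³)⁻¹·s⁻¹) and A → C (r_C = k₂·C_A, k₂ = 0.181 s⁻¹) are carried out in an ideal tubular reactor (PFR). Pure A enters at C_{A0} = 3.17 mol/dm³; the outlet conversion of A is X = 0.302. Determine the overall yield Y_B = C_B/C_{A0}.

C_A = C_{A0}(1−X) = 2.213 mol/dm³.
Along a PFR/batch, dC_C/dC_A = −r_C/(r_B+r_C) = −k₂/(k₂+k₁·C_A).
Integrating from C_{A0} to C_A: C_C = (0.181/0.448)·ln[(0.181+0.448·3.17)/(0.181+0.448·2.21)] = 0.4040·ln(1.601/1.172) = 0.1260 mol/dm³.
Then C_B = (C_{A0}−C_A) − C_C = 0.9573 − 0.1260 = 0.8314 mol/dm³.
Y_B = C_B/C_{A0} = 0.8314/3.17 = 0.262.

0.262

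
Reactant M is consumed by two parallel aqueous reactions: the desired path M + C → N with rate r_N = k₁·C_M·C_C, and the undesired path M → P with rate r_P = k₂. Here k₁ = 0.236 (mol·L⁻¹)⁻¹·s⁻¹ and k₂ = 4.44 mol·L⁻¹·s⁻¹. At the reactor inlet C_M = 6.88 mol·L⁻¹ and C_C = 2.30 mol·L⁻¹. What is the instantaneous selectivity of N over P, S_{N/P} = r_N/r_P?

0.841

S_{N/P} = r_N/r_P = (k₁·C_M·C_C)/(k₂) = (k₁/k₂)·C_M·C_C.
= (0.236×6.880×2.300) / (4.44) = 3.734/4.440 = 0.841.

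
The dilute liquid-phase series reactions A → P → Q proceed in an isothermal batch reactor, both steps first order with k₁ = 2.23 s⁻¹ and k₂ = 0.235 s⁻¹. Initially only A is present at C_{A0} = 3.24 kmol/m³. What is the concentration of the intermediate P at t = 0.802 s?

2.39 kmol/m³

For first-order series with pure A initially, C_P(t) = k₁C_{A0}/(k₂−k₁)·(e^(−k₁t) − e^(−k₂t)).
e^(−k₁t) = e^(−2.23×0.802) = e^(−1.788) = 0.1672; e^(−k₂t) = e^(−0.1885) = 0.8282.
C_P = 2.23×3.24/(0.235−2.23) × (0.1672−0.8282) = (-3.622)×(-0.6610) = 2.394 kmol/m³.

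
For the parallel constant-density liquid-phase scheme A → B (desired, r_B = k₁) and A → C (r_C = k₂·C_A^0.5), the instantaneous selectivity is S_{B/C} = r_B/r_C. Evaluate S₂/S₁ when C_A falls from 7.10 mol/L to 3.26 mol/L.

S_{B/C} = (k₁/k₂)·C_A^-0.5, so S₂/S₁ = (C_{A,2}/C_{A,1})^-0.5.
= (3.26/7.10)^(-0.5) = (0.4592)^(-0.5) = 1.48.

1.48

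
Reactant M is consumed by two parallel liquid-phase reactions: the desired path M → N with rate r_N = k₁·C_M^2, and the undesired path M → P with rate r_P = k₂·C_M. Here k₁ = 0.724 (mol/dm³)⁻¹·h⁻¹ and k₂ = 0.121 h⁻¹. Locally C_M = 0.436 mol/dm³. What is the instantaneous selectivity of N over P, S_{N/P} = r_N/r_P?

2.61

S_{N/P} = r_N/r_P = (k₁·C_M^2)/(k₂·C_M) = (k₁/k₂)·C_M.
= (0.724×0.4360^2) / (0.121×0.4360) = 0.1376/0.05276 = 2.61.
Since the desired path is higher order in M, keeping C_M high (PFR or concentrated feed) favours N.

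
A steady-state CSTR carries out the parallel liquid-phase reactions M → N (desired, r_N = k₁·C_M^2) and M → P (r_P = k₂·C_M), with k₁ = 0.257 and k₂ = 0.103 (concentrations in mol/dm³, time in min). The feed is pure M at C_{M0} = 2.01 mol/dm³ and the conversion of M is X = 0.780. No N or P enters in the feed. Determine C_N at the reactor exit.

0.822 mol/dm³

Exit C_M = C_{M0}(1−X) = 2.01×0.220 = 0.4422 mol/dm³.
In a CSTR the entire volume is at exit conditions, so r_N = 0.257×0.4422^2 = 0.05025 and r_P = 0.103×0.4422 = 0.04555.
Fraction of consumed M going to N: r_N/(r_N+r_P) = 0.5246.
C_N = 0.5246·C_{M0}·X = 0.5246×2.01×0.780 = 0.822 mol/dm³.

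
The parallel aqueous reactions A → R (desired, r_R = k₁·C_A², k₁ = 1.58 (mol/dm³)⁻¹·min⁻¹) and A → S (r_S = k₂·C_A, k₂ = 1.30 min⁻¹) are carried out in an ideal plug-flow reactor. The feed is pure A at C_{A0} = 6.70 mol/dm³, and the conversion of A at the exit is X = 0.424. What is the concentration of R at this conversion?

C_A = C_{A0}(1−X) = 3.859 mol/dm³.
Along a PFR/batch, dC_S/dC_A = −r_S/(r_R+r_S) = −k₂/(k₂+k₁·C_A).
Integrating from C_{A0} to C_A: C_S = (1.30/1.58)·ln[(1.30+1.58·6.70)/(1.30+1.58·3.86)] = 0.8228·ln(11.89/7.398) = 0.3902 mol/dm³.
Then C_R = (C_{A0}−C_A) − C_S = 2.841 − 0.3902 = 2.451 mol/dm³.

2.45 mol/dm³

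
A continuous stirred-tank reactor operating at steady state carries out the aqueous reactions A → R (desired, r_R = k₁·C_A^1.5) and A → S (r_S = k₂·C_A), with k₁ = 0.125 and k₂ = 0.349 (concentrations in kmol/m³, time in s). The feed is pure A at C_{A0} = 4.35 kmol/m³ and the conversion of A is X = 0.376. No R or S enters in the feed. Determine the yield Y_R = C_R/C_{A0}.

Exit C_A = C_{A0}(1−X) = 4.35×0.624 = 2.714 kmol/m³.
In a CSTR the entire volume is at exit conditions, so r_R = 0.125×2.714^1.5 = 0.5590 and r_S = 0.349×2.714 = 0.9473.
Fraction of consumed A going to R: r_R/(r_R+r_S) = 0.3711.
C_R = 0.3711·C_{A0}·X = 0.3711×4.35×0.376 = 0.607 kmol/m³; Y_R = C_R/C_{A0} = 0.140.

0.140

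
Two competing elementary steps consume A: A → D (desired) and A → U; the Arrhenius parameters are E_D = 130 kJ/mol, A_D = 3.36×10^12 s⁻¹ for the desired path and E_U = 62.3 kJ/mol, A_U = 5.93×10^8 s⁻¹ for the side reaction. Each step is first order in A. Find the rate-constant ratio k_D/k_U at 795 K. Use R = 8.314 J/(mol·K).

Since both paths have the same order in A, the concentration cancels and S_{D/U} = k_D/k_U = (A_D/A_U)·exp[(E_U−E_D)/(RT)].
(E_U−E_D)/(RT) = (62.3−130)×10³/(8.314×795) = -67700/6610 = -10.24.
k_D/k_U = (3.36×10^12/5.93×10^8)·exp(-10.24) = 5666 × 3.562×10^-5 = 0.202.

0.202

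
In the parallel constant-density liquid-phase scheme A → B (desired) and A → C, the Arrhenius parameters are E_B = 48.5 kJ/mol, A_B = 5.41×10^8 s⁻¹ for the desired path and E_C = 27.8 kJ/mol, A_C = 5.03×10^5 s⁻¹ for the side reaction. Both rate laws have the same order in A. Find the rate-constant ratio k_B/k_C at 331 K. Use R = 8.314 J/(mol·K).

0.582

Since both paths have the same order in A, the concentration cancels and S_{B/C} = k_B/k_C = (A_B/A_C)·exp[(E_C−E_B)/(RT)].
(E_C−E_B)/(RT) = (27.8−48.5)×10³/(8.314×331) = -20700/2752 = -7.522.
k_B/k_C = (5.41×10^8/5.03×10^5)·exp(-7.522) = 1076 × 5.411×10^-4 = 0.582.
Since E_B > E_C, raising the temperature improves selectivity toward B.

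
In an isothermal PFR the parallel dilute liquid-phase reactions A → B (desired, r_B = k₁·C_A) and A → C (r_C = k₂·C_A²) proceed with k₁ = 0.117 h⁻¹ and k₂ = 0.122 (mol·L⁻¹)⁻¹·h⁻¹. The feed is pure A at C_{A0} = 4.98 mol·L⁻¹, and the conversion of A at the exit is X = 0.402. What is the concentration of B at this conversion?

0.394 mol·L⁻¹

C_A = C_{A0}(1−X) = 2.978 mol·L⁻¹.
Along a PFR/batch, dC_B/dC_A = −r_B/(r_B+r_C) = −k₁/(k₁+k₂·C_A).
Integrating from C_{A0} to C_A: C_B = (0.117/0.122)·ln[(0.117+0.122·4.98)/(0.117+0.122·2.98)] = 0.9590·ln(0.7246/0.4803) = 0.3943 mol·L⁻¹.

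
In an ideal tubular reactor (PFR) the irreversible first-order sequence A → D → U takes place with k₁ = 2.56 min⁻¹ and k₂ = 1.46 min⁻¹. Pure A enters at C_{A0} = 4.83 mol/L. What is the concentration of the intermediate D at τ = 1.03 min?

The intermediate concentration in a first-order A→B→C sequence is C_D = k₁C_{A0}(e^(−k₁τ) − e^(−k₂τ))/(k₂−k₁).
e^(−k₁τ) = e^(−2.56×1.03) = e^(−2.637) = 0.07159; e^(−k₂τ) = e^(−1.504) = 0.2223.
C_D = 2.56×4.83/(1.46−2.56) × (0.07159−0.2223) = (-11.24)×(-0.1507) = 1.694 mol/L.

1.69 mol/L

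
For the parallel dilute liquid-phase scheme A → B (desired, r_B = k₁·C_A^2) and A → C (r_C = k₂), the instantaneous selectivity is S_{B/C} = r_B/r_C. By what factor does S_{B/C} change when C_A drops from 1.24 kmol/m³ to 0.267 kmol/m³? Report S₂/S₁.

S_{B/C} = (k₁/k₂)·C_A^2, so S₂/S₁ = (C_{A,2}/C_{A,1})^2.
= (0.267/1.24)^2 = (0.2153)^2 = 0.0464.

0.0464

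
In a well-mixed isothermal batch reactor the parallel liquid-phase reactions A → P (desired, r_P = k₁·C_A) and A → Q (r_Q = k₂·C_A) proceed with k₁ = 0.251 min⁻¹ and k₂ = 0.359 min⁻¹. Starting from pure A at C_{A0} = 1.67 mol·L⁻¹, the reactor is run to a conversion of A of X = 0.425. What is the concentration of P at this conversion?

0.292 mol·L⁻¹

C_A = C_{A0}(1−X) = 0.9602 mol·L⁻¹.
Both paths are first order in A, so the instantaneous fraction to P is constant: dC_P/d(−C_A) = k₁/(k₁+k₂) = 0.4115.
C_P = 0.4115·(C_{A0}−C_A) = 0.4115×0.7097 = 0.292 mol·L⁻¹.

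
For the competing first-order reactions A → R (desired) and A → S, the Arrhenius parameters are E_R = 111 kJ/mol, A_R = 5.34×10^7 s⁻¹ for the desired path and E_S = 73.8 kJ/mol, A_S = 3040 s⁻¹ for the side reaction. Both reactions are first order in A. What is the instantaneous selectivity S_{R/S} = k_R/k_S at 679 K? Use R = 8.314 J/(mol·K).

24.1

With equal orders, S_{R/S} = k_R/k_S = (A_R/A_S)·exp[(E_S−E_R)/(RT)].
(E_S−E_R)/(RT) = (73.8−111)×10³/(8.314×679) = -37200/5645 = -6.590.
k_R/k_S = (5.34×10^7/3040)·exp(-6.590) = 17566 × 0.001375 = 24.1.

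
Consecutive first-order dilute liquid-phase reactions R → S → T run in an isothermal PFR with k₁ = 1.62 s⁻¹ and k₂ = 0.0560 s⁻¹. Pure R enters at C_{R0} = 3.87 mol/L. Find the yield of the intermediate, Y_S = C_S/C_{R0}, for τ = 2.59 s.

For first-order series with pure R initially, C_S(τ) = k₁C_{R0}/(k₂−k₁)·(e^(−k₁τ) − e^(−k₂τ)).
e^(−k₁τ) = e^(−1.62×2.59) = e^(−4.196) = 0.01506; e^(−k₂τ) = e^(−0.1450) = 0.8650.
C_S = 1.62×3.87/(0.0560−1.62) × (0.01506−0.8650) = (-4.009)×(-0.8499) = 3.407 mol/L.
Y_S = C_S/C_{R0} = 3.407/3.87 = 0.880.

0.880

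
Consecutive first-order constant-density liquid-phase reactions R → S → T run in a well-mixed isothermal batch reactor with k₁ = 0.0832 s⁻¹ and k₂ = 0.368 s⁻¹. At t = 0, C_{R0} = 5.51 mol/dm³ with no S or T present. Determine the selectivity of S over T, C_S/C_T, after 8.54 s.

For first-order series with pure R initially, C_S(t) = k₁C_{R0}/(k₂−k₁)·(e^(−k₁t) − e^(−k₂t)).
e^(−k₁t) = e^(−0.0832×8.54) = e^(−0.7105) = 0.4914; e^(−k₂t) = e^(−3.143) = 0.04317.
C_S = 0.0832×5.51/(0.368−0.0832) × (0.4914−0.04317) = 1.610×0.4482 = 0.7215 mol/dm³.
C_R = C_{R0}e^(−k₁t) = 2.708 mol/dm³, so C_T = C_{R0}−C_R−C_S = 2.081 mol/dm³; C_S/C_T = 0.347.

0.347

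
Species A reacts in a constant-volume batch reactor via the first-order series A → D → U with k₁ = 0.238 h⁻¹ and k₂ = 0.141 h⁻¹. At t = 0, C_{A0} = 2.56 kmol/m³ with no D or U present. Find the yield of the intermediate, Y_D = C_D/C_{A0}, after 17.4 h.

For first-order series with pure A initially, C_D(t) = k₁C_{A0}/(k₂−k₁)·(e^(−k₁t) − e^(−k₂t)).
e^(−k₁t) = e^(−0.238×17.4) = e^(−4.141) = 0.01590; e^(−k₂t) = e^(−2.453) = 0.08600.
C_D = 0.238×2.56/(0.141−0.238) × (0.01590−0.08600) = (-6.281)×(-0.07010) = 0.4403 kmol/m³.
Y_D = C_D/C_{A0} = 0.4403/2.56 = 0.172.

0.172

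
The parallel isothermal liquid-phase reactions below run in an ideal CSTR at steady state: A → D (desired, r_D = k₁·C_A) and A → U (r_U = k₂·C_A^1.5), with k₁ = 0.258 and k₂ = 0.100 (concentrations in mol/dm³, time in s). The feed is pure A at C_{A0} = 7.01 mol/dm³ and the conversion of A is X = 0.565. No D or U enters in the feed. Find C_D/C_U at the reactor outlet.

Exit C_A = C_{A0}(1−X) = 7.01×0.435 = 3.049 mol/dm³.
Rates in a CSTR are evaluated at the outlet concentration: r_D = 0.258×3.049 = 0.7867, r_U = 0.100×3.049^1.5 = 0.5325.
Overall selectivity = C_D/C_U = r_Dτ/(r_Uτ) = r_D/r_U = 1.48.

1.48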